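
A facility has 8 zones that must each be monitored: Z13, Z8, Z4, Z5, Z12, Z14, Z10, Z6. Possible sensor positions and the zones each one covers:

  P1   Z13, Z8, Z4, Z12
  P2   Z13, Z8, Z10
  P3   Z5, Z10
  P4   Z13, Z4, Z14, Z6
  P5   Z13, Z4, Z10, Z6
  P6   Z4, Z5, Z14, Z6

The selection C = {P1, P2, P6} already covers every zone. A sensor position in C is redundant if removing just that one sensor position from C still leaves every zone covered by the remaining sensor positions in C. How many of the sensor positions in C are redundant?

0

Drop P1: Z12 uncovered — not redundant.
Drop P2: Z10 uncovered — not redundant.
Drop P6: Z5, Z14, Z6 uncovered — not redundant.
None of the sensor positions in C is redundant.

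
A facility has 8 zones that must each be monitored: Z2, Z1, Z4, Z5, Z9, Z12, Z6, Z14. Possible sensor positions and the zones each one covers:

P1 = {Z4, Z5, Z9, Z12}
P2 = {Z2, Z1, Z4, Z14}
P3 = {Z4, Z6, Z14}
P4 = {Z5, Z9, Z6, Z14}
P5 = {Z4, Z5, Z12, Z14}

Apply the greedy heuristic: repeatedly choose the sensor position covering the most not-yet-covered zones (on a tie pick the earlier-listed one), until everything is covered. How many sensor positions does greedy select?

Pick 1: P1 covers 4 new zones (Z4, Z5, Z9, Z12).
Pick 2: P2 covers 3 new zones (Z2, Z1, Z14).
Pick 3: P3 covers 1 new zones (Z6).
Greedy uses 3 sensor positions.

3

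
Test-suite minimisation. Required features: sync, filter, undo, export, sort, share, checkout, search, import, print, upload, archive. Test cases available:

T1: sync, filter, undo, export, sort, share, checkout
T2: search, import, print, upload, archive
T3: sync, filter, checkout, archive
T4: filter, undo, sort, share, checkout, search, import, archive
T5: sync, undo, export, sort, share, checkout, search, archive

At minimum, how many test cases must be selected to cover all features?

2

T1, T2 together cover {sync, filter, undo, export, sort, share, checkout, search, import, print, upload, archive} — every feature.
No single test case contains all 12 features, so 2 is optimal.
Greedy (largest uncovered first) would take T4, T1, T2 — 3 test cases — but 2 suffice.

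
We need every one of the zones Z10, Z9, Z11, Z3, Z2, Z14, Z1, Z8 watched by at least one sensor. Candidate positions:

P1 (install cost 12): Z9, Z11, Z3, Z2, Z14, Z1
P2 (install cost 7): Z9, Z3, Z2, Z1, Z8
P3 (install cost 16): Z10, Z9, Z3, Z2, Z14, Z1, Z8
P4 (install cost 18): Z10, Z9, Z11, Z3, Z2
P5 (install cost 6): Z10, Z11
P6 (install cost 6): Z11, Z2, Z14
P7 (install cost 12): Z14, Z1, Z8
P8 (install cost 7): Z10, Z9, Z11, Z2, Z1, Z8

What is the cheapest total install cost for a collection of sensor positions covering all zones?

P1, P8 cover every zone at install cost 12 + 7 = 19.
Any cover uses at least 2 sensor positions; among all covering selections none totals below 19.

19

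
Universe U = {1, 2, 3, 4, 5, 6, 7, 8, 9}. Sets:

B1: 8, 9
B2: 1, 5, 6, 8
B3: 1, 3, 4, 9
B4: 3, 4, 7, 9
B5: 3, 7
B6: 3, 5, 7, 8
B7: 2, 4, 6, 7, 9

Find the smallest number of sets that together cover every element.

3

B2, B3, B7 together cover {1, 2, 3, 4, 5, 6, 7, 8, 9} — every element.
No 2 of the 7 sets cover everything (all 21 pairs fall short), so 3 is minimum.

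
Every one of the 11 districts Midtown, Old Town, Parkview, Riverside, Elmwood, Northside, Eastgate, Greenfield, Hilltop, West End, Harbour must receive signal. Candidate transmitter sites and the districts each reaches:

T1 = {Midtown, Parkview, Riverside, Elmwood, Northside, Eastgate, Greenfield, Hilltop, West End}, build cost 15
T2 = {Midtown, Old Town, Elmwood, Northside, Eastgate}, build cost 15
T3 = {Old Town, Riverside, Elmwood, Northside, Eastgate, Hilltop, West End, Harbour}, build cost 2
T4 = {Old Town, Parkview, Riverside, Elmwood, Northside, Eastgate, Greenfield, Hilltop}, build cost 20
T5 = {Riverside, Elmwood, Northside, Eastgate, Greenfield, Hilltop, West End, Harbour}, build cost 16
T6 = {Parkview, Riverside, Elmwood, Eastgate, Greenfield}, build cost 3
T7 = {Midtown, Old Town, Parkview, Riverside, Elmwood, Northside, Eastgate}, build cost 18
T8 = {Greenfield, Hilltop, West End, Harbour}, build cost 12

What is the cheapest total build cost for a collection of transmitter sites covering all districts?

T1, T3 cover every district at build cost 15 + 2 = 17.
Any cover uses at least 2 transmitter sites; among all covering selections none totals below 17.

17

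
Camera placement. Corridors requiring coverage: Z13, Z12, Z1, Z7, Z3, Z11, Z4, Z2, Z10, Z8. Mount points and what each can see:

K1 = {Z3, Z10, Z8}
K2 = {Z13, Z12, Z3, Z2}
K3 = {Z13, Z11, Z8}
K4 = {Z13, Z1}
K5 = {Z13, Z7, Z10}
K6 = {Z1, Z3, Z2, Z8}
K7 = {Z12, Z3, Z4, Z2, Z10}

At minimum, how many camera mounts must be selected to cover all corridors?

4

K3, K4, K5, K7 together cover {Z13, Z12, Z1, Z7, Z3, Z11, Z4, Z2, Z10, Z8} — every corridor.
No 3 of the 7 camera mounts cover everything (all 35 triples fall short), so 4 is minimum.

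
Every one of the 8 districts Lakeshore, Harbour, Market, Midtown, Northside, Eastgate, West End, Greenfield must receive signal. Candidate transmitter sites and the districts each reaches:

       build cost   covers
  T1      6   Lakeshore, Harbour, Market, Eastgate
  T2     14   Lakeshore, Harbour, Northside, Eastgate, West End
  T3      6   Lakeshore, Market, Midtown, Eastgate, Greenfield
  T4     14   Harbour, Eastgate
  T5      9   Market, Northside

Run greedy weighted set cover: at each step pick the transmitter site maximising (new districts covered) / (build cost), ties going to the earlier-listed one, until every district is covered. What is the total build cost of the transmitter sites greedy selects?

Pick 1: T3 adds 5 new (Lakeshore, Market, Midtown, Eastgate, Greenfield) at build cost 6 (ratio 5/6).
Pick 2: T2 adds 3 new (Harbour, Northside, West End) at build cost 14 (ratio 3/14).
Greedy total build cost: 6 + 14 = 20.

20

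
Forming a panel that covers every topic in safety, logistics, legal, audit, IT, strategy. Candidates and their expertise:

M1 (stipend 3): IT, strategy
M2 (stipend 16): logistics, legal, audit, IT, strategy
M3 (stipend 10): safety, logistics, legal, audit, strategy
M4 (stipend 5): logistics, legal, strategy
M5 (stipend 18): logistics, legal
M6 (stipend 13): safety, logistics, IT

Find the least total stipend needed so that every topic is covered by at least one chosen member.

13

M1, M3 cover every topic at stipend 3 + 10 = 13.
Any cover uses at least 2 members; among all covering selections none totals below 13.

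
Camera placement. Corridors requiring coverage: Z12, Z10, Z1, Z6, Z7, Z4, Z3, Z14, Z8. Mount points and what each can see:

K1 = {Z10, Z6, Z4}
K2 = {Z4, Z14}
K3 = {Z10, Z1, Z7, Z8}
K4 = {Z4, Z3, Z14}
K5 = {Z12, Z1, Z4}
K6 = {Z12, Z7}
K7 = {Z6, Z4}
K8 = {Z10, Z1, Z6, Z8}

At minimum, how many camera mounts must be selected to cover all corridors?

K4, K6, K8 together cover {Z12, Z10, Z1, Z6, Z7, Z4, Z3, Z14, Z8} — every corridor.
No 2 of the 8 camera mounts cover everything (all 28 pairs fall short), so 3 is minimum.
Greedy (largest uncovered first) would take K3, K4, K1, K5 — 4 camera mounts — but 3 suffice.

3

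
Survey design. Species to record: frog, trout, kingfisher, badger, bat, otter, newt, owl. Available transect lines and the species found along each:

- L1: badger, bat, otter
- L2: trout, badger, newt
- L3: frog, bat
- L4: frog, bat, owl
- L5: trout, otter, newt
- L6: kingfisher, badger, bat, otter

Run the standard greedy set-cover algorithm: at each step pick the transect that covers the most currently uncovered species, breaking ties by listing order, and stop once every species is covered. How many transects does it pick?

Pick 1: L6 covers 4 new species (kingfisher, badger, bat, otter).
Pick 2: L2 covers 2 new species (trout, newt).
Pick 3: L4 covers 2 new species (frog, owl).
Greedy uses 3 transects.

3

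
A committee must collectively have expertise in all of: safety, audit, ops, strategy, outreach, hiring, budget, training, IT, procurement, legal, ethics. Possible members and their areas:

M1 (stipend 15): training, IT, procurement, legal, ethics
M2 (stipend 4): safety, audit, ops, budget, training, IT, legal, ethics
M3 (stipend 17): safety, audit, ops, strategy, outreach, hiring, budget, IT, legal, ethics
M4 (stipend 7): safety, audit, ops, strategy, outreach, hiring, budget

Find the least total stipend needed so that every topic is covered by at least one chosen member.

22

M1, M4 cover every topic at stipend 15 + 7 = 22.
Any cover uses at least 2 members; among all covering selections none totals below 22.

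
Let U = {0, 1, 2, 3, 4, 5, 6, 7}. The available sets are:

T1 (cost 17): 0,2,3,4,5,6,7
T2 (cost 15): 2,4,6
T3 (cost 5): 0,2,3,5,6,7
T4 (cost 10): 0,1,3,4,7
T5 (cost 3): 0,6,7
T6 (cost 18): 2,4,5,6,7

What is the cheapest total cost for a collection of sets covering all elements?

T3, T4 cover every element at cost 5 + 10 = 15.
Any cover uses at least 2 sets; among all covering selections none totals below 15.

15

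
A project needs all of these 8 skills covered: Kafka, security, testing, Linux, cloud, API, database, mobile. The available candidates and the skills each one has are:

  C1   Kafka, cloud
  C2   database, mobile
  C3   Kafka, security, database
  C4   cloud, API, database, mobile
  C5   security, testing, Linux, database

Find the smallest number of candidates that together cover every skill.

C1, C4, C5 together cover {Kafka, security, testing, Linux, cloud, API, database, mobile} — every skill.
No 2 of the 5 candidates cover everything (all 10 pairs fall short), so 3 is minimum.

3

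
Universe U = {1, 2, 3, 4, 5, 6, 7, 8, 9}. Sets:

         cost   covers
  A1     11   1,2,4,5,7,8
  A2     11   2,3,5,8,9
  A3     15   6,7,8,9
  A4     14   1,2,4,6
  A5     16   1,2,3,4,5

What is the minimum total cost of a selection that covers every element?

A3, A5 cover every element at cost 15 + 16 = 31.
Any cover uses at least 2 sets; among all covering selections none totals below 31.

31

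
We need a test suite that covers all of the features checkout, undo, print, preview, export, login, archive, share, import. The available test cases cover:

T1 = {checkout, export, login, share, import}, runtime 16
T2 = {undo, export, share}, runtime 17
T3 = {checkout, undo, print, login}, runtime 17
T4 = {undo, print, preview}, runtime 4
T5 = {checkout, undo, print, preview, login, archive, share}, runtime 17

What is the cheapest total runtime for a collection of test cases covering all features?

T1, T5 cover every feature at runtime 16 + 17 = 33.
Any cover uses at least 2 test cases; among all covering selections none totals below 33.

33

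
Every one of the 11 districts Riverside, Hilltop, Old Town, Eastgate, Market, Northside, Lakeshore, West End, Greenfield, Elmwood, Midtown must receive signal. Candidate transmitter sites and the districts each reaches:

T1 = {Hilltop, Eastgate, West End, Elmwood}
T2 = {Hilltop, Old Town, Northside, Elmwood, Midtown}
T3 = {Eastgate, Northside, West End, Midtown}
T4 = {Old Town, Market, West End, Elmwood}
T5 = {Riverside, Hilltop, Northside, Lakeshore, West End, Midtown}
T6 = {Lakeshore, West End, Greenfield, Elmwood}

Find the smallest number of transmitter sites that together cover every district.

4

T1, T4, T5, T6 together cover {Riverside, Hilltop, Old Town, Eastgate, Market, Northside, Lakeshore, West End, Greenfield, Elmwood, Midtown} — every district.
No 3 of the 6 transmitter sites cover everything (all 20 triples fall short), so 4 is minimum.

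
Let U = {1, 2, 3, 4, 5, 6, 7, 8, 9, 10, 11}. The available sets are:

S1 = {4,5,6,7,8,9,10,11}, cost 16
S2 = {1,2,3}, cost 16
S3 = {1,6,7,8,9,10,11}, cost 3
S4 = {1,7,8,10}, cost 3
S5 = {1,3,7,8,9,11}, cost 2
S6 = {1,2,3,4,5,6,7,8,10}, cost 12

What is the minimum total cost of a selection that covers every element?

14

S5, S6 cover every element at cost 2 + 12 = 14.
Any cover uses at least 2 sets; among all covering selections none totals below 14.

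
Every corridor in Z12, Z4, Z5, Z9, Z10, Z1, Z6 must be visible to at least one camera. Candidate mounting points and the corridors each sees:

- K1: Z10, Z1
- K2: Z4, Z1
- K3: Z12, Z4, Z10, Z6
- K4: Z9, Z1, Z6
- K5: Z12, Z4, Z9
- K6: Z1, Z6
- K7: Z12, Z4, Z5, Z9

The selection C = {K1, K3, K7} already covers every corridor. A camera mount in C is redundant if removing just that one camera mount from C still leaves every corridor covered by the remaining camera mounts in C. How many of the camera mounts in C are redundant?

Drop K1: Z1 uncovered — not redundant.
Drop K3: Z6 uncovered — not redundant.
Drop K7: Z5, Z9 uncovered — not redundant.
None of the camera mounts in C is redundant.

0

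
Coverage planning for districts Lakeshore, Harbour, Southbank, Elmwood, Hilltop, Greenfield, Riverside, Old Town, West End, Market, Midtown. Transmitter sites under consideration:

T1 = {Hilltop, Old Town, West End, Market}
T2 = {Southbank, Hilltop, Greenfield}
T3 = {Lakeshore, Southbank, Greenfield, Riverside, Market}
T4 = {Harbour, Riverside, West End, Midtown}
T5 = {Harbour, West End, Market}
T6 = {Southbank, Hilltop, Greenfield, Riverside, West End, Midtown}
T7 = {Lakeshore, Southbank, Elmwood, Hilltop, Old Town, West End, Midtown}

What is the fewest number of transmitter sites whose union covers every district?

3

T3, T4, T7 together cover {Lakeshore, Harbour, Southbank, Elmwood, Hilltop, Greenfield, Riverside, Old Town, West End, Market, Midtown} — every district.
No 2 of the 7 transmitter sites cover everything (all 21 pairs fall short), so 3 is minimum.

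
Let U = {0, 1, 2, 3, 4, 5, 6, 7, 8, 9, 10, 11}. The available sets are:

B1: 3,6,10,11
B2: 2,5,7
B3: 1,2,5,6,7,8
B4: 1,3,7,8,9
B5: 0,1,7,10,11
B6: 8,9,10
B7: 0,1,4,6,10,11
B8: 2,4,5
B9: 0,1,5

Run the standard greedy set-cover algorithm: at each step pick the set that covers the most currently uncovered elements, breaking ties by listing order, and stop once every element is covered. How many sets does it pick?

Pick 1: B3 covers 6 new elements (1, 2, 5, 6, 7, 8).
Pick 2: B7 covers 4 new elements (0, 4, 10, 11).
Pick 3: B4 covers 2 new elements (3, 9).
Greedy uses 3 sets.

3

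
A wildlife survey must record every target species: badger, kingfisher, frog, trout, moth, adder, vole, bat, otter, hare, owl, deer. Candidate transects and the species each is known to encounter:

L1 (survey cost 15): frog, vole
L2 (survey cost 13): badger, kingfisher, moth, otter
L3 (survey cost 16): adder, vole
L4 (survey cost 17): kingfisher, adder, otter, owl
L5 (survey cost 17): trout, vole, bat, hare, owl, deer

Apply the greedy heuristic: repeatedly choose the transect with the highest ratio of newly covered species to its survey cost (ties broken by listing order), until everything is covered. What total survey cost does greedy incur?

61

Pick 1: L5 adds 6 new (trout, vole, bat, hare, owl, deer) at survey cost 17 (ratio 6/17).
Pick 2: L2 adds 4 new (badger, kingfisher, moth, otter) at survey cost 13 (ratio 4/13).
Pick 3: L1 adds 1 new (frog) at survey cost 15 (ratio 1/15).
Pick 4: L3 adds 1 new (adder) at survey cost 16 (ratio 1/16).
Greedy total survey cost: 17 + 13 + 15 + 16 = 61.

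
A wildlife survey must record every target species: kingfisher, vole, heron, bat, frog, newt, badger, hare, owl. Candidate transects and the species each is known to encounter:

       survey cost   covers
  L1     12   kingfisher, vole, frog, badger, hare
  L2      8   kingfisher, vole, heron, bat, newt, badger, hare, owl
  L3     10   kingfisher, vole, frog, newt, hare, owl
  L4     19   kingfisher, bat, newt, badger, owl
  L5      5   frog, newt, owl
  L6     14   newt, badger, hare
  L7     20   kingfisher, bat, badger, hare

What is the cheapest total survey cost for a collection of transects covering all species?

L2, L5 cover every species at survey cost 8 + 5 = 13.
Any cover uses at least 2 transects; among all covering selections none totals below 13.

13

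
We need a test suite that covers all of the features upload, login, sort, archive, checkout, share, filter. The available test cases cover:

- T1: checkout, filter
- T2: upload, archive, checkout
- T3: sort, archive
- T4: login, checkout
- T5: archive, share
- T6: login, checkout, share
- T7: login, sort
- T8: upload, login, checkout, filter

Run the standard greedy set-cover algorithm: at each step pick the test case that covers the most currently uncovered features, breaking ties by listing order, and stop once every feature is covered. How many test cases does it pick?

Pick 1: T8 covers 4 new features (upload, login, checkout, filter).
Pick 2: T3 covers 2 new features (sort, archive).
Pick 3: T5 covers 1 new features (share).
Greedy uses 3 test cases.

3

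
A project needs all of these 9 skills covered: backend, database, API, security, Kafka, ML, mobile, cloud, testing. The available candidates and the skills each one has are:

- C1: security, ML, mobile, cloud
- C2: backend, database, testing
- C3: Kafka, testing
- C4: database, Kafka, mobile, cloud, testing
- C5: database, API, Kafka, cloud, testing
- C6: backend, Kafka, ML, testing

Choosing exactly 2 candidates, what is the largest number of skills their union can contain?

8

Choosing C1, C5 covers {database, API, security, Kafka, ML, mobile, cloud, testing} — 8 skills.
No choice of 2 candidates does better; here backend is left uncovered.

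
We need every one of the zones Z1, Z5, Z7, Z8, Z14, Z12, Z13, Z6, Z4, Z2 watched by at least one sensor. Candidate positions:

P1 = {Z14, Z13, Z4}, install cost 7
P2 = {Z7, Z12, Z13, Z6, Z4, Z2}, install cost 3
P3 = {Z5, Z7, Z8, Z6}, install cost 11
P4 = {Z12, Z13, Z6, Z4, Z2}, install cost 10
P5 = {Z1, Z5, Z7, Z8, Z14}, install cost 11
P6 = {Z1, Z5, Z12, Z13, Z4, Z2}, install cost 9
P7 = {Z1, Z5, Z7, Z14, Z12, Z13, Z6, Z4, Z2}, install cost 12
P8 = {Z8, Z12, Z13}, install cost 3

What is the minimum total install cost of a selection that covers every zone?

P2, P5 cover every zone at install cost 3 + 11 = 14.
Any cover uses at least 2 sensor positions; among all covering selections none totals below 14.

14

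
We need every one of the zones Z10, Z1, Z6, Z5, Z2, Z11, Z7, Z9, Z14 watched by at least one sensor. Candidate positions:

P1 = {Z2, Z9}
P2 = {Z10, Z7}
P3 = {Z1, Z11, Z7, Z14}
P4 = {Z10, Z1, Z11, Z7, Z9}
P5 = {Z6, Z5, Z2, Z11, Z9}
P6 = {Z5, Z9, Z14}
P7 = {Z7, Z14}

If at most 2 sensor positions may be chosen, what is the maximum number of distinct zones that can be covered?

Choosing P3, P5 covers {Z1, Z6, Z5, Z2, Z11, Z7, Z9, Z14} — 8 zones.
No choice of 2 sensor positions does better; here Z10 is left uncovered.

8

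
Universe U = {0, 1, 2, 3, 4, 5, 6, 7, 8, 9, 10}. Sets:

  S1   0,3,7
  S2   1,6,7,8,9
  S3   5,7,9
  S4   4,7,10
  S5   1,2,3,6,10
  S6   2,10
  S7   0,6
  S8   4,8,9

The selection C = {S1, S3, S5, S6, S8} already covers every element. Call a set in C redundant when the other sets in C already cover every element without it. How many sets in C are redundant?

Drop S1: 0 uncovered — not redundant.
Drop S3: 5 uncovered — not redundant.
Drop S5: 1, 6 uncovered — not redundant.
Drop S6: the rest still cover every element — redundant.
Drop S8: 4, 8 uncovered — not redundant.
1 redundant: S6.

1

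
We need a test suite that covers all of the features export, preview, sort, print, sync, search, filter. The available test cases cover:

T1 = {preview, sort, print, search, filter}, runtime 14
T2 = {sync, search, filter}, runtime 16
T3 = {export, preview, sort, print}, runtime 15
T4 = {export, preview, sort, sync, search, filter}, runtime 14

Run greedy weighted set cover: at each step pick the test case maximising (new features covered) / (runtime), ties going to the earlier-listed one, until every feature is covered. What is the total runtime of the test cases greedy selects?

28

Pick 1: T4 adds 6 new (export, preview, sort, sync, search, filter) at runtime 14 (ratio 6/14).
Pick 2: T1 adds 1 new (print) at runtime 14 (ratio 1/14).
Greedy total runtime: 14 + 14 = 28.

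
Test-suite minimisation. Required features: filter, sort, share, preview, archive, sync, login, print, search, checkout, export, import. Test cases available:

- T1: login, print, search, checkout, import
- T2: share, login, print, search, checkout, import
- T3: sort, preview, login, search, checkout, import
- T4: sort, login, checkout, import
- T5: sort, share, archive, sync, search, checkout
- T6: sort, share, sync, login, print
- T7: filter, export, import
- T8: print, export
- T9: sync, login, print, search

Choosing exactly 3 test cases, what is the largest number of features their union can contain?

11

Choosing T1, T5, T7 covers {filter, sort, share, archive, sync, login, print, search, checkout, export, import} — 11 features.
No choice of 3 test cases does better; here preview is left uncovered.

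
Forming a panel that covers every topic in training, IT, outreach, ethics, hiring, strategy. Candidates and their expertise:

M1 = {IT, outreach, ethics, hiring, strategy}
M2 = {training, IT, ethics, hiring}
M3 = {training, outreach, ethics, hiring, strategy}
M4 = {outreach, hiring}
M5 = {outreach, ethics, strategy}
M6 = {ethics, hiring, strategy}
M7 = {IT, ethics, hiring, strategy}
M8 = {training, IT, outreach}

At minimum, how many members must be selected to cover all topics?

2

M1, M2 together cover {training, IT, outreach, ethics, hiring, strategy} — every topic.
No single member contains all 6 topics, so 2 is optimal.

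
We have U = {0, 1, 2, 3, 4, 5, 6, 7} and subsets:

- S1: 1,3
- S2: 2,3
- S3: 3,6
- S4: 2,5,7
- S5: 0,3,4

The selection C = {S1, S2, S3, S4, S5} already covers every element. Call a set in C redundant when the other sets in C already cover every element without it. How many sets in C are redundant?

Drop S1: 1 uncovered — not redundant.
Drop S2: the rest still cover every element — redundant.
Drop S3: 6 uncovered — not redundant.
Drop S4: 5, 7 uncovered — not redundant.
Drop S5: 0, 4 uncovered — not redundant.
1 redundant: S2.

1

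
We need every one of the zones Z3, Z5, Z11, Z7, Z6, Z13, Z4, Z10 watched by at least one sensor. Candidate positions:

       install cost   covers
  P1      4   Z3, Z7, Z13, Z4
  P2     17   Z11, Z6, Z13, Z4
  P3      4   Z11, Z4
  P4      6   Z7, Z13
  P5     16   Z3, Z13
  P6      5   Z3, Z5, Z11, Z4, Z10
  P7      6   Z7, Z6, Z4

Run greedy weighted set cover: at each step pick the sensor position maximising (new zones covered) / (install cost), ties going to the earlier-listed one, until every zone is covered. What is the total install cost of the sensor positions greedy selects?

Pick 1: P1 adds 4 new (Z3, Z7, Z13, Z4) at install cost 4 (ratio 4/4).
Pick 2: P6 adds 3 new (Z5, Z11, Z10) at install cost 5 (ratio 3/5).
Pick 3: P7 adds 1 new (Z6) at install cost 6 (ratio 1/6).
Greedy total install cost: 4 + 5 + 6 = 15.

15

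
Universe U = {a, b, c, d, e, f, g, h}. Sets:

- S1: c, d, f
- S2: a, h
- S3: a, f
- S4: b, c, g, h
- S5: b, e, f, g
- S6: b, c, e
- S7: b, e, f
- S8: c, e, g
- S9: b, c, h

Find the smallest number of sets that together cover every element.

S1, S2, S5 together cover {a, b, c, d, e, f, g, h} — every element.
No 2 of the 9 sets cover everything (all 36 pairs fall short), so 3 is minimum.
Greedy (largest uncovered first) would take S4, S1, S2, S5 — 4 sets — but 3 suffice.

3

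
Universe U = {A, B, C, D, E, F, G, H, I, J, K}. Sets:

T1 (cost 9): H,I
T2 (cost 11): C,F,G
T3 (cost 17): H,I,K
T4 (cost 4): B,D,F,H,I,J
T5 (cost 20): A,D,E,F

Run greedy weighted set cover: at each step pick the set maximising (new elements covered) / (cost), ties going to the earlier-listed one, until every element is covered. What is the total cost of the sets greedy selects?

Pick 1: T4 adds 6 new (B, D, F, H, I, J) at cost 4 (ratio 6/4).
Pick 2: T2 adds 2 new (C, G) at cost 11 (ratio 2/11).
Pick 3: T5 adds 2 new (A, E) at cost 20 (ratio 2/20).
Pick 4: T3 adds 1 new (K) at cost 17 (ratio 1/17).
Greedy total cost: 4 + 11 + 20 + 17 = 52.

52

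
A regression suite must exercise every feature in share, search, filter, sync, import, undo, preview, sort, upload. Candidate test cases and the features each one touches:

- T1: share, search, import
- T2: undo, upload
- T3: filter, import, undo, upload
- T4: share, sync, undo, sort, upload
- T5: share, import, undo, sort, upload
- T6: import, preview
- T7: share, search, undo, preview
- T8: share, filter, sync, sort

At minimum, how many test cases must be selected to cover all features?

3

T3, T4, T7 together cover {share, search, filter, sync, import, undo, preview, sort, upload} — every feature.
No 2 of the 8 test cases cover everything (all 28 pairs fall short), so 3 is minimum.
Greedy (largest uncovered first) would take T4, T1, T3, T6 — 4 test cases — but 3 suffice.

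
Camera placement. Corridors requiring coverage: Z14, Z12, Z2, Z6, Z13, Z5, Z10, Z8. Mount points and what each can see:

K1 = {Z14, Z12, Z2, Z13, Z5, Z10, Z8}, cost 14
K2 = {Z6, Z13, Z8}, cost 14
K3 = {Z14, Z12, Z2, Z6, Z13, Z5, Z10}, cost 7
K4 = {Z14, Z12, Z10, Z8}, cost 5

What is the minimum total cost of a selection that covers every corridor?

K3, K4 cover every corridor at cost 7 + 5 = 12.
Any cover uses at least 2 camera mounts; among all covering selections none totals below 12.

12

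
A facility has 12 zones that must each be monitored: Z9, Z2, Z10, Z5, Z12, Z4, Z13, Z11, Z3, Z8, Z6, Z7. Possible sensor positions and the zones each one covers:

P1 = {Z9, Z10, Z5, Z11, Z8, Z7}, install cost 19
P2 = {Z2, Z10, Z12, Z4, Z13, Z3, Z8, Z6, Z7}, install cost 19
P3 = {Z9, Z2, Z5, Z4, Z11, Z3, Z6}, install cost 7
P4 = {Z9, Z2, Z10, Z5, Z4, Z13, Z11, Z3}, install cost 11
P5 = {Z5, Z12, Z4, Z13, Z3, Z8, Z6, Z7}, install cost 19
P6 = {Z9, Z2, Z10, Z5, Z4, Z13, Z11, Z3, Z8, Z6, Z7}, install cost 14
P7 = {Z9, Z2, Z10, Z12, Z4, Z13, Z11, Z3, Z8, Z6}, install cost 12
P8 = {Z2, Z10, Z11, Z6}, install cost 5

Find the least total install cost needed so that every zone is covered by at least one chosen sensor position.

P2, P3 cover every zone at install cost 19 + 7 = 26.
Any cover uses at least 2 sensor positions; among all covering selections none totals below 26.
Greedy by coverage-per-install cost would pick P3, P7, P6 for 33 — worse than the optimum 26.

26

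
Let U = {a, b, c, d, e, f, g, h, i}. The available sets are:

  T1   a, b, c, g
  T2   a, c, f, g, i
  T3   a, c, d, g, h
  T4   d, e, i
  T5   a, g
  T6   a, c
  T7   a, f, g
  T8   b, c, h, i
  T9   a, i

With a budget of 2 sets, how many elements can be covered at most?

7

Choosing T1, T4 covers {a, b, c, d, e, g, i} — 7 elements.
No choice of 2 sets does better; here f, h are left uncovered.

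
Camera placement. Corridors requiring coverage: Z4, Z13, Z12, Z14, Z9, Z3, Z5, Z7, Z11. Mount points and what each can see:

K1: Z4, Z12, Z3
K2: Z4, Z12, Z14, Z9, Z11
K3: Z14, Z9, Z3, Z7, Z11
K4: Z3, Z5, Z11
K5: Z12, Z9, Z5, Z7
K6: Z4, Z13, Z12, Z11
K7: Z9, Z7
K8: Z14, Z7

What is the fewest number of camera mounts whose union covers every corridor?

3

K3, K4, K6 together cover {Z4, Z13, Z12, Z14, Z9, Z3, Z5, Z7, Z11} — every corridor.
No 2 of the 8 camera mounts cover everything (all 28 pairs fall short), so 3 is minimum.
Greedy (largest uncovered first) would take K2, K3, K4, K6 — 4 camera mounts — but 3 suffice.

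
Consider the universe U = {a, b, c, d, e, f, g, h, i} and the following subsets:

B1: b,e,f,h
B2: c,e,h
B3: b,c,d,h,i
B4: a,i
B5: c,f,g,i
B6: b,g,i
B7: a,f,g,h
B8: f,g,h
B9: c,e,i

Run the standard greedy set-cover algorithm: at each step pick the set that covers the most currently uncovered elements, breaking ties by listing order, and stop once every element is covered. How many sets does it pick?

3

Pick 1: B3 covers 5 new elements (b, c, d, h, i).
Pick 2: B7 covers 3 new elements (a, f, g).
Pick 3: B1 covers 1 new elements (e).
Greedy uses 3 sets.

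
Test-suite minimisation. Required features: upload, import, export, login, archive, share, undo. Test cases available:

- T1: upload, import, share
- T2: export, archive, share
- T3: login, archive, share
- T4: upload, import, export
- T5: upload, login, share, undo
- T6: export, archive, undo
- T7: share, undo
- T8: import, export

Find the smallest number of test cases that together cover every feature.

T1, T2, T5 together cover {upload, import, export, login, archive, share, undo} — every feature.
No 2 of the 8 test cases cover everything (all 28 pairs fall short), so 3 is minimum.

3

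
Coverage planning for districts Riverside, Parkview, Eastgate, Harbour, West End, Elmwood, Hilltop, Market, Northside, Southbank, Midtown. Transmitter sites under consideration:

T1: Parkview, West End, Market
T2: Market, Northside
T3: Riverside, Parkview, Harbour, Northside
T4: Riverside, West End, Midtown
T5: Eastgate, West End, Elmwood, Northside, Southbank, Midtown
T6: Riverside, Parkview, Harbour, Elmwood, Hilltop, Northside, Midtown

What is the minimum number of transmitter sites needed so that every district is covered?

T1, T5, T6 together cover {Riverside, Parkview, Eastgate, Harbour, West End, Elmwood, Hilltop, Market, Northside, Southbank, Midtown} — every district.
No 2 of the 6 transmitter sites cover everything (all 15 pairs fall short), so 3 is minimum.

3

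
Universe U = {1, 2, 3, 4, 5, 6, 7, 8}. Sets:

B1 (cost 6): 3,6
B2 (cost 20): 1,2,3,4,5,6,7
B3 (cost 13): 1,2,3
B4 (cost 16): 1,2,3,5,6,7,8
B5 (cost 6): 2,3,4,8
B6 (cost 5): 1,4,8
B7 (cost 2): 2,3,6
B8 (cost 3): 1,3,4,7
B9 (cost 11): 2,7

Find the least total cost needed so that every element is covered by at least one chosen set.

19

B4, B8 cover every element at cost 16 + 3 = 19.
Any cover uses at least 2 sets; among all covering selections none totals below 19.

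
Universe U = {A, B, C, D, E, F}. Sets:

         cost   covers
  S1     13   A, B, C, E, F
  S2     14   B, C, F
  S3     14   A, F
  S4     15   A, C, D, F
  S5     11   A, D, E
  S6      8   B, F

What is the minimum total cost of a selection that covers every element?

24

S1, S5 cover every element at cost 13 + 11 = 24.
Any cover uses at least 2 sets; among all covering selections none totals below 24.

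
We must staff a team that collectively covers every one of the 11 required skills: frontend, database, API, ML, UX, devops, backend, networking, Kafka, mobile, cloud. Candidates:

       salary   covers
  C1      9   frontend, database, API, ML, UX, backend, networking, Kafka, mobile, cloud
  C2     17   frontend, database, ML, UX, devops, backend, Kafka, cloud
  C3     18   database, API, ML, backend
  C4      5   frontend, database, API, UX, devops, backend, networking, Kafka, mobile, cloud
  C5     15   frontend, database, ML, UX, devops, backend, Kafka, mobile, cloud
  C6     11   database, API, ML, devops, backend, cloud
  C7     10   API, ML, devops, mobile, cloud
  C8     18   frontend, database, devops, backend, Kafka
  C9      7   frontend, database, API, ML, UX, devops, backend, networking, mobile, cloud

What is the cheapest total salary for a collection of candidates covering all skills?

12

C4, C9 cover every skill at salary 5 + 7 = 12.
Any cover uses at least 2 candidates; among all covering selections none totals below 12.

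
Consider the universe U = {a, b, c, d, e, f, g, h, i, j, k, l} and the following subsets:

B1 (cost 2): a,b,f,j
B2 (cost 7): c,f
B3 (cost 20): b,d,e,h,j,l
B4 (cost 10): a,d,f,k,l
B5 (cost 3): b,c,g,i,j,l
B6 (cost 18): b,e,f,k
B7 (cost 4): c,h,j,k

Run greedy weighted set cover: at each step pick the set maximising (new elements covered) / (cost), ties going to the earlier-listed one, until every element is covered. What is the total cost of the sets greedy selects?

29

Pick 1: B1 adds 4 new (a, b, f, j) at cost 2 (ratio 4/2).
Pick 2: B5 adds 4 new (c, g, i, l) at cost 3 (ratio 4/3).
Pick 3: B7 adds 2 new (h, k) at cost 4 (ratio 2/4).
Pick 4: B3 adds 2 new (d, e) at cost 20 (ratio 2/20).
Greedy total cost: 2 + 3 + 4 + 20 = 29.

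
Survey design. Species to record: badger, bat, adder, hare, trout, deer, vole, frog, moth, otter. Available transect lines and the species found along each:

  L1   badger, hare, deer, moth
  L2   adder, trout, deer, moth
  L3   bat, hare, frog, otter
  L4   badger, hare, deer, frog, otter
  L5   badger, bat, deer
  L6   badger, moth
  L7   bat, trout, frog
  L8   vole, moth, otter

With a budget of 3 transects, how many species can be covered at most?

9

Choosing L1, L2, L3 covers {badger, bat, adder, hare, trout, deer, frog, moth, otter} — 9 species.
No choice of 3 transects does better; here vole is left uncovered.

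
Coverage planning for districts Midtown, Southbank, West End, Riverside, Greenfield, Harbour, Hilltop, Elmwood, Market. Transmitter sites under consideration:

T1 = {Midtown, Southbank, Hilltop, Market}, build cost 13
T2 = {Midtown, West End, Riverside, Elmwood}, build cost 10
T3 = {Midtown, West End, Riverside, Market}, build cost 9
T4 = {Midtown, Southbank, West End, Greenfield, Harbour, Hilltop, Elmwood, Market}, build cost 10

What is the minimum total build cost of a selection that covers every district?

19

T3, T4 cover every district at build cost 9 + 10 = 19.
Any cover uses at least 2 transmitter sites; among all covering selections none totals below 19.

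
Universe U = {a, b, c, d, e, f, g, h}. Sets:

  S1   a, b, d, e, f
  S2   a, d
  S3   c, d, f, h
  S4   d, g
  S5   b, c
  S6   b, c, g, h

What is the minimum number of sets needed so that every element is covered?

S1, S6 together cover {a, b, c, d, e, f, g, h} — every element.
No single set contains all 8 elements, so 2 is optimal.

2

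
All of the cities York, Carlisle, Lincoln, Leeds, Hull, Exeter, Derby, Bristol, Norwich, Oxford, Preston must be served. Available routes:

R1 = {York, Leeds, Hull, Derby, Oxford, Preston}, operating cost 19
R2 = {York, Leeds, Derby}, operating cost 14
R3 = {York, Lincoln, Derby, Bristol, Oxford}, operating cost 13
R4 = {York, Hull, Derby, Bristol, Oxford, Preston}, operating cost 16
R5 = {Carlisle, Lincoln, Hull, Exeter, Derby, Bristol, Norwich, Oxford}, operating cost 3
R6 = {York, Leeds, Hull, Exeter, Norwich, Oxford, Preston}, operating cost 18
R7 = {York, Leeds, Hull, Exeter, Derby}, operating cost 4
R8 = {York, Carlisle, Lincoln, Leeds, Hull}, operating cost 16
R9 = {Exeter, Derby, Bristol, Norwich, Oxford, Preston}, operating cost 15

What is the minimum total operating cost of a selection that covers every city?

21

R5, R6 cover every city at operating cost 3 + 18 = 21.
Any cover uses at least 2 routes; among all covering selections none totals below 21.
Greedy by coverage-per-operating cost would pick R5, R7, R9 for 22 — worse than the optimum 21.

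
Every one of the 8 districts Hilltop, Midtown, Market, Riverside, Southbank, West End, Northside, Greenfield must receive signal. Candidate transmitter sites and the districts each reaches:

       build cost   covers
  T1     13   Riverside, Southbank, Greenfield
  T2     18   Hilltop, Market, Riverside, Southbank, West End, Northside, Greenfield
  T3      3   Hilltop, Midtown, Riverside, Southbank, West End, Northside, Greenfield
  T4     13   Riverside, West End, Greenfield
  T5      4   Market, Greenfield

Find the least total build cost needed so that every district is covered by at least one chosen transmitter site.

7

T3, T5 cover every district at build cost 3 + 4 = 7.
Any cover uses at least 2 transmitter sites; among all covering selections none totals below 7.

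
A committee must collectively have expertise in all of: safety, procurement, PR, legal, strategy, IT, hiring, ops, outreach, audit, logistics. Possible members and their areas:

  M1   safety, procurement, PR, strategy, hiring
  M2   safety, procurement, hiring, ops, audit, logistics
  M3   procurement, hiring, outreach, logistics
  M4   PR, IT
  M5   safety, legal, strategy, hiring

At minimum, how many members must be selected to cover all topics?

4

M2, M3, M4, M5 together cover {safety, procurement, PR, legal, strategy, IT, hiring, ops, outreach, audit, logistics} — every topic.
No 3 of the 5 members cover everything (all 10 triples fall short), so 4 is minimum.
Greedy (largest uncovered first) would take M2, M1, M3, M4, M5 — 5 members — but 4 suffice.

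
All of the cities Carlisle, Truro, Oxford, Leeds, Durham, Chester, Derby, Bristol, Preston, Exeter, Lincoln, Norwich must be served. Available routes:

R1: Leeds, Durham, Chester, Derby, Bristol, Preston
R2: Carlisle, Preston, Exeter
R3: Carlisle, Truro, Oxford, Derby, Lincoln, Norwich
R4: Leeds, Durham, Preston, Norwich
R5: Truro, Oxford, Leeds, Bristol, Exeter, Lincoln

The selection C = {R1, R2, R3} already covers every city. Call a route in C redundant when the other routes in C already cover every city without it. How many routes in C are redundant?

Drop R1: Leeds, Durham, Chester, Bristol uncovered — not redundant.
Drop R2: Exeter uncovered — not redundant.
Drop R3: Truro, Oxford, Lincoln, Norwich uncovered — not redundant.
None of the routes in C is redundant.

0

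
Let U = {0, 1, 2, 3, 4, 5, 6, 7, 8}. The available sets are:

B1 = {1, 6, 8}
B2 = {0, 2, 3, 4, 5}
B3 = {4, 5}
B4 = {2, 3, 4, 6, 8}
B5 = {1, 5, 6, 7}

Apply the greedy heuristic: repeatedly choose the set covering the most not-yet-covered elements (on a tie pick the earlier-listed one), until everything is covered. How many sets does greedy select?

3

Pick 1: B2 covers 5 new elements (0, 2, 3, 4, 5).
Pick 2: B1 covers 3 new elements (1, 6, 8).
Pick 3: B5 covers 1 new elements (7).
Greedy uses 3 sets.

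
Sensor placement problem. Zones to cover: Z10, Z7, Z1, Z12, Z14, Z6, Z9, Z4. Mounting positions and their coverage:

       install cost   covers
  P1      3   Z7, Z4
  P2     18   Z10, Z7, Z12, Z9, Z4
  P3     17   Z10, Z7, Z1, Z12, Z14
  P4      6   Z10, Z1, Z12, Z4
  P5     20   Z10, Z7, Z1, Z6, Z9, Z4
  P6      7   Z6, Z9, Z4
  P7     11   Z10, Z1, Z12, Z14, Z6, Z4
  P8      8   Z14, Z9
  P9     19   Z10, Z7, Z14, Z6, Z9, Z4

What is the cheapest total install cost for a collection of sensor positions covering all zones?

P1, P6, P7 cover every zone at install cost 3 + 7 + 11 = 21.
Any cover uses at least 2 sensor positions; among all covering selections none totals below 21.
Greedy by coverage-per-install cost would pick P1, P4, P6, P8 for 24 — worse than the optimum 21.

21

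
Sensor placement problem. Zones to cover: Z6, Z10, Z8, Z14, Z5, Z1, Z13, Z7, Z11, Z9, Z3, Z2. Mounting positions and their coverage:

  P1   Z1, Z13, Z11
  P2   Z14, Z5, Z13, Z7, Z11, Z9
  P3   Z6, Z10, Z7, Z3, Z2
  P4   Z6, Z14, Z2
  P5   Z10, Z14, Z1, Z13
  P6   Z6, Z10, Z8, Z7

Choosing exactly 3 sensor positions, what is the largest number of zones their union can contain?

Choosing P1, P2, P3 covers {Z6, Z10, Z14, Z5, Z1, Z13, Z7, Z11, Z9, Z3, Z2} — 11 zones.
No choice of 3 sensor positions does better; here Z8 is left uncovered.

11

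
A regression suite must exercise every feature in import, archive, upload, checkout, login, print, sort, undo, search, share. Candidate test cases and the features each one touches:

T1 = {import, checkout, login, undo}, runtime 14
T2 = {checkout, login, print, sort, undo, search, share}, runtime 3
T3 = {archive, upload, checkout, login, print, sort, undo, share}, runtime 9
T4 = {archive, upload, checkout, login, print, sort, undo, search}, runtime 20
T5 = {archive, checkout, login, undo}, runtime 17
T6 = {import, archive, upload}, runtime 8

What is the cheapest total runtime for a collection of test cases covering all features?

T2, T6 cover every feature at runtime 3 + 8 = 11.
Any cover uses at least 2 test cases; among all covering selections none totals below 11.

11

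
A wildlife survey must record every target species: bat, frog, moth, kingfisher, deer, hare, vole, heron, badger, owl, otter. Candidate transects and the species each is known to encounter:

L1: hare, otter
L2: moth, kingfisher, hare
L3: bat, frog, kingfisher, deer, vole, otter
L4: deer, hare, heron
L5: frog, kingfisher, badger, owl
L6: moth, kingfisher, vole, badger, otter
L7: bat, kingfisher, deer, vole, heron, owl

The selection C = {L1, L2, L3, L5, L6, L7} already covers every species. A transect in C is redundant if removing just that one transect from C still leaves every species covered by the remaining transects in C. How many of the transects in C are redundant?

Drop L1: the rest still cover every species — redundant.
Drop L2: the rest still cover every species — redundant.
Drop L3: the rest still cover every species — redundant.
Drop L5: the rest still cover every species — redundant.
Drop L6: the rest still cover every species — redundant.
Drop L7: heron uncovered — not redundant.
5 redundant: L1, L2, L3, L5, L6.

5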